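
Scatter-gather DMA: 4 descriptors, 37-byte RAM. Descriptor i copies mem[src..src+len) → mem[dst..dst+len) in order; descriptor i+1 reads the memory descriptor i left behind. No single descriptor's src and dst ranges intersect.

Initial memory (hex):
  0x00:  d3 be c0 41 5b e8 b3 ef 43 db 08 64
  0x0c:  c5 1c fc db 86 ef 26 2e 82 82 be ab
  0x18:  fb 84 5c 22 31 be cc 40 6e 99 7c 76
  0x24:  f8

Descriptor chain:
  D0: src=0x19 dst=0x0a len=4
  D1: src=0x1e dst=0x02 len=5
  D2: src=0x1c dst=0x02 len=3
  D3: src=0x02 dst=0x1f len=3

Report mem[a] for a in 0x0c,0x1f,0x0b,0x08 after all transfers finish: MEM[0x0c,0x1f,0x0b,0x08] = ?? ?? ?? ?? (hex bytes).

[0] 0x19->0x0a len=4 : 84 5c 22 31
[1] 0x1e->0x02 len=5 : cc 40 6e 99 7c
[2] 0x1c->0x02 len=3 : 31 be cc
[3] 0x02->0x1f len=3 : 31 be cc
query mem[0x0c]=0x22, mem[0x1f]=0x31, mem[0x0b]=0x5c, mem[0x08]=0x43

MEM[0x0c,0x1f,0x0b,0x08] = 22 31 5c 43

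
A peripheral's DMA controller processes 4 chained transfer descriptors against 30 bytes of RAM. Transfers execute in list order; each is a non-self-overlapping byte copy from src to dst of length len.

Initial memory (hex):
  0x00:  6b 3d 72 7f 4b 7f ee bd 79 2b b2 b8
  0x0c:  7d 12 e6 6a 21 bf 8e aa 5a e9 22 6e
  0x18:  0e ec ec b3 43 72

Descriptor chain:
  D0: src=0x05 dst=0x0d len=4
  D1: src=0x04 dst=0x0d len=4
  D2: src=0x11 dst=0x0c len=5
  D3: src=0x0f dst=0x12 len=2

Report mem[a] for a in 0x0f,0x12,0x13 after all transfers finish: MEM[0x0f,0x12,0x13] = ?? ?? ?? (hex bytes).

MEM[0x0f,0x12,0x13] = 5a 5a e9

  after D0: wrote 4B at 0x0d = 7feebd79
  after D1: wrote 4B at 0x0d = 4b7feebd
  after D2: wrote 5B at 0x0c = bf8eaa5ae9
  after D3: wrote 2B at 0x12 = 5ae9
query mem[0x0f]=0x5a, mem[0x12]=0x5a, mem[0x13]=0xe9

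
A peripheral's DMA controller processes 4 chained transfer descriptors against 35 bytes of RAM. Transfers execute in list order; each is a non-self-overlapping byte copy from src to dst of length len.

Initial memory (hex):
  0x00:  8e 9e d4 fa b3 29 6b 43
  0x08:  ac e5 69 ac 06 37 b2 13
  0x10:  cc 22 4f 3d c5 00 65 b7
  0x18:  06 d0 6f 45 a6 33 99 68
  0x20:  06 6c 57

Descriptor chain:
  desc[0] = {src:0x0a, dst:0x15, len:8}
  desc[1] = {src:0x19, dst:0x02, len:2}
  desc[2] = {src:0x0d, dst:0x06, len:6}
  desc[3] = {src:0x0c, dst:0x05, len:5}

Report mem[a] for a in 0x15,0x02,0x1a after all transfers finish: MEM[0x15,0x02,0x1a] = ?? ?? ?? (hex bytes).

  after D0: wrote 8B at 0x15 = 69ac0637b213cc22
  after D1: wrote 2B at 0x02 = b213
  after D2: wrote 6B at 0x06 = 37b213cc224f
  after D3: wrote 5B at 0x05 = 0637b213cc
query mem[0x15]=0x69, mem[0x02]=0xb2, mem[0x1a]=0x13

MEM[0x15,0x02,0x1a] = 69 b2 13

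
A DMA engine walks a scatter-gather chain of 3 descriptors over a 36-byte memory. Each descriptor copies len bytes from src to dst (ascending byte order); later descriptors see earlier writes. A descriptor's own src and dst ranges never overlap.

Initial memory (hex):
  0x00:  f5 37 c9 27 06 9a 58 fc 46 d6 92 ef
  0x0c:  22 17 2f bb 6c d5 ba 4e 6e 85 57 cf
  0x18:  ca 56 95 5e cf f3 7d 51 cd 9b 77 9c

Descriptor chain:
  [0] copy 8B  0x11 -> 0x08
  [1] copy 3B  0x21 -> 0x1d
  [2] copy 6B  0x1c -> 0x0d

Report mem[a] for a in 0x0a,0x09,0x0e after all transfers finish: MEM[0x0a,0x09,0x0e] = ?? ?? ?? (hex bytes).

MEM[0x0a,0x09,0x0e] = 4e ba 9b

[0] 0x11->0x08 len=8 : d5 ba 4e 6e 85 57 cf ca
[1] 0x21->0x1d len=3 : 9b 77 9c
[2] 0x1c->0x0d len=6 : cf 9b 77 9c cd 9b
query mem[0x0a]=0x4e, mem[0x09]=0xba, mem[0x0e]=0x9b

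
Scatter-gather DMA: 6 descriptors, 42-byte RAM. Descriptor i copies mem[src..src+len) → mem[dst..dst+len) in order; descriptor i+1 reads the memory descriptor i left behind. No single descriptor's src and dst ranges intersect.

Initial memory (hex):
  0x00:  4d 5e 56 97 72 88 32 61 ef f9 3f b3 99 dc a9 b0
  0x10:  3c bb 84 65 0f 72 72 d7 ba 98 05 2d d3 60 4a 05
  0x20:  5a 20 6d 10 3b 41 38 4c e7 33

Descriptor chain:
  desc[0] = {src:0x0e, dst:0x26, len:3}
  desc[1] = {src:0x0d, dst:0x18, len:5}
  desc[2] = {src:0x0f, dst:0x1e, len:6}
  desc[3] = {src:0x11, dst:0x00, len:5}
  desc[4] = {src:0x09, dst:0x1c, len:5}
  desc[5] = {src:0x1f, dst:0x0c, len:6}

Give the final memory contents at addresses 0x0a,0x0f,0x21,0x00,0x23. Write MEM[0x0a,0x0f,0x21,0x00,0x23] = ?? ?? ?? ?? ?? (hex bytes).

#0 dst[0x26+3] := {0xa9,0xb0,0x3c}
#1 dst[0x18+5] := {0xdc,0xa9,0xb0,0x3c,0xbb}
#2 dst[0x1e+6] := {0xb0,0x3c,0xbb,0x84,0x65,0x0f}
#3 dst[0x00+5] := {0xbb,0x84,0x65,0x0f,0x72}
#4 dst[0x1c+5] := {0xf9,0x3f,0xb3,0x99,0xdc}
#5 dst[0x0c+6] := {0x99,0xdc,0x84,0x65,0x0f,0x3b}
query mem[0x0a]=0x3f, mem[0x0f]=0x65, mem[0x21]=0x84, mem[0x00]=0xbb, mem[0x23]=0x0f

MEM[0x0a,0x0f,0x21,0x00,0x23] = 3f 65 84 bb 0f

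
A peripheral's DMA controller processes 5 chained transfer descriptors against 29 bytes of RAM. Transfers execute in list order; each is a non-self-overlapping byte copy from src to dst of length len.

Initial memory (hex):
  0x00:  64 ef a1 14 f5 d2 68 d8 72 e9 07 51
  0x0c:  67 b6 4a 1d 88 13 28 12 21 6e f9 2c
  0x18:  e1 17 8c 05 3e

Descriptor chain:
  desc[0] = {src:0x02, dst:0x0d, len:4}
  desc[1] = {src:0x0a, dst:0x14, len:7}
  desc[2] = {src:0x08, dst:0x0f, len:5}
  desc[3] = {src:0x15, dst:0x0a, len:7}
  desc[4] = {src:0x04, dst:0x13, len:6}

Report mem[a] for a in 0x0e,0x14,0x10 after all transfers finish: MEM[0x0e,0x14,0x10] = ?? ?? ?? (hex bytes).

MEM[0x0e,0x14,0x10] = f5 d2 05

[0] 0x02->0x0d len=4 : a1 14 f5 d2
[1] 0x0a->0x14 len=7 : 07 51 67 a1 14 f5 d2
[2] 0x08->0x0f len=5 : 72 e9 07 51 67
[3] 0x15->0x0a len=7 : 51 67 a1 14 f5 d2 05
[4] 0x04->0x13 len=6 : f5 d2 68 d8 72 e9
query mem[0x0e]=0xf5, mem[0x14]=0xd2, mem[0x10]=0x05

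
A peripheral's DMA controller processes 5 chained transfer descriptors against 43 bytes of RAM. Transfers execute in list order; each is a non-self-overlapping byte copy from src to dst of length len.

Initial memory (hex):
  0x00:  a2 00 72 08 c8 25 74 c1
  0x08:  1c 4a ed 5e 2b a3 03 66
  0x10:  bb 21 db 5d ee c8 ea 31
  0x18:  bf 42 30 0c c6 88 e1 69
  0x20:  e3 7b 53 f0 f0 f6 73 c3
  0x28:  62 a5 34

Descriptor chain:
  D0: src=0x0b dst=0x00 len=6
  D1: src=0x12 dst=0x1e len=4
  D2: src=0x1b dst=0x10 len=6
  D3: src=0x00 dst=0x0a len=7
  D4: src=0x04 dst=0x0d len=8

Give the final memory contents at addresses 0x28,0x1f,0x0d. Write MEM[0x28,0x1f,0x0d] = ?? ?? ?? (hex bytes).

D0: mem[0x00..0x05] <- [5e 2b a3 03 66 bb]
D1: mem[0x1e..0x21] <- [db 5d ee c8]
D2: mem[0x10..0x15] <- [0c c6 88 db 5d ee]
D3: mem[0x0a..0x10] <- [5e 2b a3 03 66 bb 74]
D4: mem[0x0d..0x14] <- [66 bb 74 c1 1c 4a 5e 2b]
query mem[0x28]=0x62, mem[0x1f]=0x5d, mem[0x0d]=0x66

MEM[0x28,0x1f,0x0d] = 62 5d 66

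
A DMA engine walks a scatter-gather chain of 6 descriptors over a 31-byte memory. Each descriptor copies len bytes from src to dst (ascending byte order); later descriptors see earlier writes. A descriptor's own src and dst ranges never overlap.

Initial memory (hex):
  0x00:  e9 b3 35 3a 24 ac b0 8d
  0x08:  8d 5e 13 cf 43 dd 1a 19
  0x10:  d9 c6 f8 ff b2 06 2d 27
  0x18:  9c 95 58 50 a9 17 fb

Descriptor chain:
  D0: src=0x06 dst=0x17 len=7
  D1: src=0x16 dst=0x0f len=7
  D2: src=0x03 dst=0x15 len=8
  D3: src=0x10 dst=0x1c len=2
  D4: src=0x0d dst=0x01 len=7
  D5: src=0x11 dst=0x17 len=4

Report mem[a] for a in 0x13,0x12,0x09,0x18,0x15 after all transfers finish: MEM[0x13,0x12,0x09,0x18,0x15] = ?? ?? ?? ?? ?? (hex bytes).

[0] 0x06->0x17 len=7 : b0 8d 8d 5e 13 cf 43
[1] 0x16->0x0f len=7 : 2d b0 8d 8d 5e 13 cf
[2] 0x03->0x15 len=8 : 3a 24 ac b0 8d 8d 5e 13
[3] 0x10->0x1c len=2 : b0 8d
[4] 0x0d->0x01 len=7 : dd 1a 2d b0 8d 8d 5e
[5] 0x11->0x17 len=4 : 8d 8d 5e 13
query mem[0x13]=0x5e, mem[0x12]=0x8d, mem[0x09]=0x5e, mem[0x18]=0x8d, mem[0x15]=0x3a

MEM[0x13,0x12,0x09,0x18,0x15] = 5e 8d 5e 8d 3a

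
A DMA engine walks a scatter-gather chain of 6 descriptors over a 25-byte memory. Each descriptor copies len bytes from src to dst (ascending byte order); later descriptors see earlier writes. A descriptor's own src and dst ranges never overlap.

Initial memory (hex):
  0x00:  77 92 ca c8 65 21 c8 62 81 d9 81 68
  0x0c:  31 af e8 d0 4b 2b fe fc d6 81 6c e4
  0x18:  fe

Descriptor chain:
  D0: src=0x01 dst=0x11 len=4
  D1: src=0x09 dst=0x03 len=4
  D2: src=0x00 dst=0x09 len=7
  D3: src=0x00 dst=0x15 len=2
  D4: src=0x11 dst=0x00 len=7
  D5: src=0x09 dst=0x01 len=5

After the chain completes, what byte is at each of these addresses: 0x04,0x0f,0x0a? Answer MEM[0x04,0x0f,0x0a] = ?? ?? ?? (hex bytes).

D0: mem[0x11..0x14] <- [92 ca c8 65]
D1: mem[0x03..0x06] <- [d9 81 68 31]
D2: mem[0x09..0x0f] <- [77 92 ca d9 81 68 31]
D3: mem[0x15..0x16] <- [77 92]
D4: mem[0x00..0x06] <- [92 ca c8 65 77 92 e4]
D5: mem[0x01..0x05] <- [77 92 ca d9 81]
query mem[0x04]=0xd9, mem[0x0f]=0x31, mem[0x0a]=0x92

MEM[0x04,0x0f,0x0a] = d9 31 92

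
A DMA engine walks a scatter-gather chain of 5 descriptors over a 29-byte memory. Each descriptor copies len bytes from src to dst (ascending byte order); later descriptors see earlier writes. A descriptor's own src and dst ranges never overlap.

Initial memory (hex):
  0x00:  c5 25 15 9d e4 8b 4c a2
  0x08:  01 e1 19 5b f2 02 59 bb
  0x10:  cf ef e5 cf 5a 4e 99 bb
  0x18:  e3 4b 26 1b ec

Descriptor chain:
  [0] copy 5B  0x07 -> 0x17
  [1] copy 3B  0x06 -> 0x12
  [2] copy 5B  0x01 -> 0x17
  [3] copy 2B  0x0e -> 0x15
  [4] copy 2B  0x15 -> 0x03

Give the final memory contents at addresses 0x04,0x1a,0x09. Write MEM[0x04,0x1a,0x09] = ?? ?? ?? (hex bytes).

MEM[0x04,0x1a,0x09] = bb e4 e1

  after D0: wrote 5B at 0x17 = a201e1195b
  after D1: wrote 3B at 0x12 = 4ca201
  after D2: wrote 5B at 0x17 = 25159de48b
  after D3: wrote 2B at 0x15 = 59bb
  after D4: wrote 2B at 0x03 = 59bb
query mem[0x04]=0xbb, mem[0x1a]=0xe4, mem[0x09]=0xe1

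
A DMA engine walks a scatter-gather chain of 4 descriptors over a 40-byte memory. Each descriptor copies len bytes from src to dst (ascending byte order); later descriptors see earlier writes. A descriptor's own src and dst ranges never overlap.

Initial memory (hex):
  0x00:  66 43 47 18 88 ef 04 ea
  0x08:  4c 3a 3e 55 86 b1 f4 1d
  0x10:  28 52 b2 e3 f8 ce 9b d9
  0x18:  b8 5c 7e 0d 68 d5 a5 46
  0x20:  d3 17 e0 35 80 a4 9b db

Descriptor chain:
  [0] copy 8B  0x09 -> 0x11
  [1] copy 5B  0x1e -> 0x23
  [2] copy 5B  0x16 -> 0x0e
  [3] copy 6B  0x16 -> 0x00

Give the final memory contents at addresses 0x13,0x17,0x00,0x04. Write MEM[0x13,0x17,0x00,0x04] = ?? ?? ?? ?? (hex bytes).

  after D0: wrote 8B at 0x11 = 3a3e5586b1f41d28
  after D1: wrote 5B at 0x23 = a546d317e0
  after D2: wrote 5B at 0x0e = f41d285c7e
  after D3: wrote 6B at 0x00 = f41d285c7e0d
query mem[0x13]=0x55, mem[0x17]=0x1d, mem[0x00]=0xf4, mem[0x04]=0x7e

MEM[0x13,0x17,0x00,0x04] = 55 1d f4 7e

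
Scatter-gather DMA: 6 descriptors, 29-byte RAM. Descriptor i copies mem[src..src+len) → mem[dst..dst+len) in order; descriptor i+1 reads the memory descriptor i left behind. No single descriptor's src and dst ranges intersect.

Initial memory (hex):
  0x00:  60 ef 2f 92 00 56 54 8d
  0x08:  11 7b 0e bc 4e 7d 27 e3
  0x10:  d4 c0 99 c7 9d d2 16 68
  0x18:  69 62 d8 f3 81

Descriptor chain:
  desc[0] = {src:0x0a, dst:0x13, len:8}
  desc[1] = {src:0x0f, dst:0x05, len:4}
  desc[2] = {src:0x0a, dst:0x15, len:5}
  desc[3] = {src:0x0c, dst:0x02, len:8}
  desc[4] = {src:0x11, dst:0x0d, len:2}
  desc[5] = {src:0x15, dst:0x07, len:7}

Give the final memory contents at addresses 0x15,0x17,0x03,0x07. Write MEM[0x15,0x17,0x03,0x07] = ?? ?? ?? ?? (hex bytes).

D0: mem[0x13..0x1a] <- [0e bc 4e 7d 27 e3 d4 c0]
D1: mem[0x05..0x08] <- [e3 d4 c0 99]
D2: mem[0x15..0x19] <- [0e bc 4e 7d 27]
D3: mem[0x02..0x09] <- [4e 7d 27 e3 d4 c0 99 0e]
D4: mem[0x0d..0x0e] <- [c0 99]
D5: mem[0x07..0x0d] <- [0e bc 4e 7d 27 c0 f3]
query mem[0x15]=0x0e, mem[0x17]=0x4e, mem[0x03]=0x7d, mem[0x07]=0x0e

MEM[0x15,0x17,0x03,0x07] = 0e 4e 7d 0e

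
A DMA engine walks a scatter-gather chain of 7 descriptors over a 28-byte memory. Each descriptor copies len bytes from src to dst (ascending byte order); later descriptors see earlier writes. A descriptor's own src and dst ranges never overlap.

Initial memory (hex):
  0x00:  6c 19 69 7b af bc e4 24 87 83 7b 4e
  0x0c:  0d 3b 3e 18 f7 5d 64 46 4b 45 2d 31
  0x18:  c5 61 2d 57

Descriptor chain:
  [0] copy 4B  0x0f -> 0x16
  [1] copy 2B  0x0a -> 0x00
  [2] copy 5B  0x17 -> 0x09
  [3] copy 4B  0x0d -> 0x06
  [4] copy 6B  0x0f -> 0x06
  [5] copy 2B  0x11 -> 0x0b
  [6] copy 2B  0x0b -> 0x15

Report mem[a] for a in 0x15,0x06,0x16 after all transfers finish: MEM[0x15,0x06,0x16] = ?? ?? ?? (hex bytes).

MEM[0x15,0x06,0x16] = 5d 18 64

  after D0: wrote 4B at 0x16 = 18f75d64
  after D1: wrote 2B at 0x00 = 7b4e
  after D2: wrote 5B at 0x09 = f75d642d57
  after D3: wrote 4B at 0x06 = 573e18f7
  after D4: wrote 6B at 0x06 = 18f75d64464b
  after D5: wrote 2B at 0x0b = 5d64
  after D6: wrote 2B at 0x15 = 5d64
query mem[0x15]=0x5d, mem[0x06]=0x18, mem[0x16]=0x64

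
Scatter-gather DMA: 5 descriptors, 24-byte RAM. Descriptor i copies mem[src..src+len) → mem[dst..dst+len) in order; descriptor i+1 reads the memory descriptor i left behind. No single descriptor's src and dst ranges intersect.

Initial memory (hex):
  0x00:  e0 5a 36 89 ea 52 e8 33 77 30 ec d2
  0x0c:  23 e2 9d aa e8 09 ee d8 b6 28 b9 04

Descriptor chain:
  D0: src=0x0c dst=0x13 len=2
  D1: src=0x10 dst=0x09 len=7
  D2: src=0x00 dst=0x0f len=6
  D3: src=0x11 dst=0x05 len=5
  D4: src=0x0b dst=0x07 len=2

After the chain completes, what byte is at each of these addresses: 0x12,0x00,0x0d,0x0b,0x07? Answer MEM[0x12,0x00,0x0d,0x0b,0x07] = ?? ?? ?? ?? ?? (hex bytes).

#0 dst[0x13+2] := {0x23,0xe2}
#1 dst[0x09+7] := {0xe8,0x09,0xee,0x23,0xe2,0x28,0xb9}
#2 dst[0x0f+6] := {0xe0,0x5a,0x36,0x89,0xea,0x52}
#3 dst[0x05+5] := {0x36,0x89,0xea,0x52,0x28}
#4 dst[0x07+2] := {0xee,0x23}
query mem[0x12]=0x89, mem[0x00]=0xe0, mem[0x0d]=0xe2, mem[0x0b]=0xee, mem[0x07]=0xee

MEM[0x12,0x00,0x0d,0x0b,0x07] = 89 e0 e2 ee ee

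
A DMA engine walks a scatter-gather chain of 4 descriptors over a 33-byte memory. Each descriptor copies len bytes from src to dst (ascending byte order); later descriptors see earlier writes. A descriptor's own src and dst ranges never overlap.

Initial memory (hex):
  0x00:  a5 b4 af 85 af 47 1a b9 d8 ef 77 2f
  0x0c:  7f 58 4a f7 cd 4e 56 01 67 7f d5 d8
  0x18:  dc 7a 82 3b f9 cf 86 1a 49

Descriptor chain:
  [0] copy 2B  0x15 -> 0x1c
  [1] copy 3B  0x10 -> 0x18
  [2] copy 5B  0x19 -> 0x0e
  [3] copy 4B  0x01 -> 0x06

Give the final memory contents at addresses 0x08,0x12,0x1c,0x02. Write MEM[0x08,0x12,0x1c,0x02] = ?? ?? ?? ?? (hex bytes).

MEM[0x08,0x12,0x1c,0x02] = 85 d5 7f af

D0: mem[0x1c..0x1d] <- [7f d5]
D1: mem[0x18..0x1a] <- [cd 4e 56]
D2: mem[0x0e..0x12] <- [4e 56 3b 7f d5]
D3: mem[0x06..0x09] <- [b4 af 85 af]
query mem[0x08]=0x85, mem[0x12]=0xd5, mem[0x1c]=0x7f, mem[0x02]=0xaf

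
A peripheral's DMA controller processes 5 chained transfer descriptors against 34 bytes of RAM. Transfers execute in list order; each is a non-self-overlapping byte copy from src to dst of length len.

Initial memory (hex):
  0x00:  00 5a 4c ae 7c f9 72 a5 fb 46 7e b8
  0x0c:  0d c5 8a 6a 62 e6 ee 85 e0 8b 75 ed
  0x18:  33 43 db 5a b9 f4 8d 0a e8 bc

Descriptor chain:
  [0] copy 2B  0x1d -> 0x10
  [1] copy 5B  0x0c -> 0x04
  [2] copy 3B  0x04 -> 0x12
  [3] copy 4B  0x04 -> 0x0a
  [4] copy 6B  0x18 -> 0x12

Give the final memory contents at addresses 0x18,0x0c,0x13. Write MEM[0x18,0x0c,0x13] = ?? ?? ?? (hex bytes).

MEM[0x18,0x0c,0x13] = 33 8a 43

D0: mem[0x10..0x11] <- [f4 8d]
D1: mem[0x04..0x08] <- [0d c5 8a 6a f4]
D2: mem[0x12..0x14] <- [0d c5 8a]
D3: mem[0x0a..0x0d] <- [0d c5 8a 6a]
D4: mem[0x12..0x17] <- [33 43 db 5a b9 f4]
query mem[0x18]=0x33, mem[0x0c]=0x8a, mem[0x13]=0x43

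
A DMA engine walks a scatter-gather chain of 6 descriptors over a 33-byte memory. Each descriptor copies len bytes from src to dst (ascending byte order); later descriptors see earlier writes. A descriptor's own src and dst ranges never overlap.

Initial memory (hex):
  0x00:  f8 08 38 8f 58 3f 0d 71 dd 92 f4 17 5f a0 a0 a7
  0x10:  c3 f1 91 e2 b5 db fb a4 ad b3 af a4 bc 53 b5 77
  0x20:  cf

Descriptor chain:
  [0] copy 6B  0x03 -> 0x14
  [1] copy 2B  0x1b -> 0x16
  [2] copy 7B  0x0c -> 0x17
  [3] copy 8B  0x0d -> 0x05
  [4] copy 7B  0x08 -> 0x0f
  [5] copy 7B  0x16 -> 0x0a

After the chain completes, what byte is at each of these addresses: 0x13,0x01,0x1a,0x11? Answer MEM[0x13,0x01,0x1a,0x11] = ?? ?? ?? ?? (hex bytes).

MEM[0x13,0x01,0x1a,0x11] = 8f 08 a7 91

#0 dst[0x14+6] := {0x8f,0x58,0x3f,0x0d,0x71,0xdd}
#1 dst[0x16+2] := {0xa4,0xbc}
#2 dst[0x17+7] := {0x5f,0xa0,0xa0,0xa7,0xc3,0xf1,0x91}
#3 dst[0x05+8] := {0xa0,0xa0,0xa7,0xc3,0xf1,0x91,0xe2,0x8f}
#4 dst[0x0f+7] := {0xc3,0xf1,0x91,0xe2,0x8f,0xa0,0xa0}
#5 dst[0x0a+7] := {0xa4,0x5f,0xa0,0xa0,0xa7,0xc3,0xf1}
query mem[0x13]=0x8f, mem[0x01]=0x08, mem[0x1a]=0xa7, mem[0x11]=0x91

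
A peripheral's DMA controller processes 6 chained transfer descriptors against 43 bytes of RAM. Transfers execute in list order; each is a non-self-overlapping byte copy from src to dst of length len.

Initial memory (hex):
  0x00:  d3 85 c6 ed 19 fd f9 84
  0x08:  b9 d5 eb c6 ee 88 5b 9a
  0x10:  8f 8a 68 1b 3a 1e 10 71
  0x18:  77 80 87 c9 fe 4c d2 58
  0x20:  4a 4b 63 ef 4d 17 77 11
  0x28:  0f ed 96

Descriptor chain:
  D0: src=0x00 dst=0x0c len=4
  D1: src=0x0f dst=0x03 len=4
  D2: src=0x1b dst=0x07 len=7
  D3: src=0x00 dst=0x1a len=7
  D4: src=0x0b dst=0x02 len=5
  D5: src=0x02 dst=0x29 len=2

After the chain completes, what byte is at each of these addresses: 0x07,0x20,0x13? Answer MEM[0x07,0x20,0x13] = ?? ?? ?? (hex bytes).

D0: mem[0x0c..0x0f] <- [d3 85 c6 ed]
D1: mem[0x03..0x06] <- [ed 8f 8a 68]
D2: mem[0x07..0x0d] <- [c9 fe 4c d2 58 4a 4b]
D3: mem[0x1a..0x20] <- [d3 85 c6 ed 8f 8a 68]
D4: mem[0x02..0x06] <- [58 4a 4b c6 ed]
D5: mem[0x29..0x2a] <- [58 4a]
query mem[0x07]=0xc9, mem[0x20]=0x68, mem[0x13]=0x1b

MEM[0x07,0x20,0x13] = c9 68 1b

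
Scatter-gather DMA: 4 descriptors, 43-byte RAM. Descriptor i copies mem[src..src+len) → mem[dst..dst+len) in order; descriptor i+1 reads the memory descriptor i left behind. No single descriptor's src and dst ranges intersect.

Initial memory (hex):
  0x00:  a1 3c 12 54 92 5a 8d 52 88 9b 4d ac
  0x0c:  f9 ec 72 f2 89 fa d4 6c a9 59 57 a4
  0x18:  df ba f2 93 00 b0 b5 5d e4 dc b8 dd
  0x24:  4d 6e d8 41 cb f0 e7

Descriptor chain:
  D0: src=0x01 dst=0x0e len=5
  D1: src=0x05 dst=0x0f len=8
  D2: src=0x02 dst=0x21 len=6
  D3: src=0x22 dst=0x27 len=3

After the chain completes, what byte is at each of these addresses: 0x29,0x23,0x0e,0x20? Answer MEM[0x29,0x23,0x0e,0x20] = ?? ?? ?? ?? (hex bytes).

[0] 0x01->0x0e len=5 : 3c 12 54 92 5a
[1] 0x05->0x0f len=8 : 5a 8d 52 88 9b 4d ac f9
[2] 0x02->0x21 len=6 : 12 54 92 5a 8d 52
[3] 0x22->0x27 len=3 : 54 92 5a
query mem[0x29]=0x5a, mem[0x23]=0x92, mem[0x0e]=0x3c, mem[0x20]=0xe4

MEM[0x29,0x23,0x0e,0x20] = 5a 92 3c e4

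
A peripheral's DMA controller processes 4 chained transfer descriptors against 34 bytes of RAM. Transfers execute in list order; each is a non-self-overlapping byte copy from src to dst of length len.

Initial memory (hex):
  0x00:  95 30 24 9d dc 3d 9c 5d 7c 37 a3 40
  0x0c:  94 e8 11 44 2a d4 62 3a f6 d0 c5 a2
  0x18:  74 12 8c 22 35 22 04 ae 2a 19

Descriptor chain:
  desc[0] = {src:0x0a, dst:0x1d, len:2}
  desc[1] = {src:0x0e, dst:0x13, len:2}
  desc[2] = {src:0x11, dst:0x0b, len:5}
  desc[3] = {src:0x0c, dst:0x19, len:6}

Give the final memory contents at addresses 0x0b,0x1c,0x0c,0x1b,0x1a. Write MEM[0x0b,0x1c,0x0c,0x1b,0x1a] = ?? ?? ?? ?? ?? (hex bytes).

MEM[0x0b,0x1c,0x0c,0x1b,0x1a] = d4 d0 62 44 11

D0: mem[0x1d..0x1e] <- [a3 40]
D1: mem[0x13..0x14] <- [11 44]
D2: mem[0x0b..0x0f] <- [d4 62 11 44 d0]
D3: mem[0x19..0x1e] <- [62 11 44 d0 2a d4]
query mem[0x0b]=0xd4, mem[0x1c]=0xd0, mem[0x0c]=0x62, mem[0x1b]=0x44, mem[0x1a]=0x11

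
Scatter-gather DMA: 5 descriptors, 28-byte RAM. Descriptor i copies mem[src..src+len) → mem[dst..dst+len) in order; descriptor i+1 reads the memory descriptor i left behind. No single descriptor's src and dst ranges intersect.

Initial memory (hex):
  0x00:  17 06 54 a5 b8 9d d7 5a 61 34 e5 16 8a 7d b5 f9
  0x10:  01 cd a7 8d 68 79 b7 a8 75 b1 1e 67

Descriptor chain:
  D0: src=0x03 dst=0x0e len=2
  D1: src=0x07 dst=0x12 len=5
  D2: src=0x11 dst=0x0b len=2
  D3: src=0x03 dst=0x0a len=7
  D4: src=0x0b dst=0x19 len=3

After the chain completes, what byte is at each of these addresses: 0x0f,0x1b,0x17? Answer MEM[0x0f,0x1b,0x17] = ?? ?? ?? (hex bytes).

  after D0: wrote 2B at 0x0e = a5b8
  after D1: wrote 5B at 0x12 = 5a6134e516
  after D2: wrote 2B at 0x0b = cd5a
  after D3: wrote 7B at 0x0a = a5b89dd75a6134
  after D4: wrote 3B at 0x19 = b89dd7
query mem[0x0f]=0x61, mem[0x1b]=0xd7, mem[0x17]=0xa8

MEM[0x0f,0x1b,0x17] = 61 d7 a8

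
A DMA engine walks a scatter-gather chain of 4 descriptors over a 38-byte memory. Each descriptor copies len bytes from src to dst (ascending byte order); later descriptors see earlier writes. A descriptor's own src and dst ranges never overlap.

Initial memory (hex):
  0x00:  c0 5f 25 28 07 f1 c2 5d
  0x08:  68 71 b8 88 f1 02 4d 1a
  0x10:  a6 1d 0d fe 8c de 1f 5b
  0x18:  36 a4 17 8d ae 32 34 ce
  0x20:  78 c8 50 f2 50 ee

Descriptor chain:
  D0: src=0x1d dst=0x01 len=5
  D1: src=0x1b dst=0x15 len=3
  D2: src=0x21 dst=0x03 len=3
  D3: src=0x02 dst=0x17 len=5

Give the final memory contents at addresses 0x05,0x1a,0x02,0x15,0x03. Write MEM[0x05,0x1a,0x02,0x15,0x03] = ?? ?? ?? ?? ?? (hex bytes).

[0] 0x1d->0x01 len=5 : 32 34 ce 78 c8
[1] 0x1b->0x15 len=3 : 8d ae 32
[2] 0x21->0x03 len=3 : c8 50 f2
[3] 0x02->0x17 len=5 : 34 c8 50 f2 c2
query mem[0x05]=0xf2, mem[0x1a]=0xf2, mem[0x02]=0x34, mem[0x15]=0x8d, mem[0x03]=0xc8

MEM[0x05,0x1a,0x02,0x15,0x03] = f2 f2 34 8d c8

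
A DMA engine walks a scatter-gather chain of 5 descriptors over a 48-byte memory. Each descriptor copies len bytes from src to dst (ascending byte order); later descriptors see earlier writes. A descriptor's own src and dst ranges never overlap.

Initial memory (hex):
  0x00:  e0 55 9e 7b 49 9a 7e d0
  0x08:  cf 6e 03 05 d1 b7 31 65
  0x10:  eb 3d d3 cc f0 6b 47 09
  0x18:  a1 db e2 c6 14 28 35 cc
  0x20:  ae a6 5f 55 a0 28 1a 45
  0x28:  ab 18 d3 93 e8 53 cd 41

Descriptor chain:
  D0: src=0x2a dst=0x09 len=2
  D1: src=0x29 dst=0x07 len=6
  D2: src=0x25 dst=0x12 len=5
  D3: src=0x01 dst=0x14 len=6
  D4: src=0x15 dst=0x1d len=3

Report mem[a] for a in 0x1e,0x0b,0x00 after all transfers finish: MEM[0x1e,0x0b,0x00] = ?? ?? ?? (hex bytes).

MEM[0x1e,0x0b,0x00] = 7b 53 e0

D0: mem[0x09..0x0a] <- [d3 93]
D1: mem[0x07..0x0c] <- [18 d3 93 e8 53 cd]
D2: mem[0x12..0x16] <- [28 1a 45 ab 18]
D3: mem[0x14..0x19] <- [55 9e 7b 49 9a 7e]
D4: mem[0x1d..0x1f] <- [9e 7b 49]
query mem[0x1e]=0x7b, mem[0x0b]=0x53, mem[0x00]=0xe0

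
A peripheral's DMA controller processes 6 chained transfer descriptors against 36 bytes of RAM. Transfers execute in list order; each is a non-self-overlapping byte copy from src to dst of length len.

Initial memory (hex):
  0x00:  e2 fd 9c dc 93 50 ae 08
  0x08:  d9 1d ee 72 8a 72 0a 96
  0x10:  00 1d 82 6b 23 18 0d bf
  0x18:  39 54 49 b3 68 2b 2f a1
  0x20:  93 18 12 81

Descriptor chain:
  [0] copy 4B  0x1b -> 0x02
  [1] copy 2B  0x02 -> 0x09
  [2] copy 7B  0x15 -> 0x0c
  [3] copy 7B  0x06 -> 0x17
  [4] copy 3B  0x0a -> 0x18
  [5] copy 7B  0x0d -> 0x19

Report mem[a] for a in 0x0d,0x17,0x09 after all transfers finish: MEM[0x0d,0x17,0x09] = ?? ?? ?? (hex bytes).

  after D0: wrote 4B at 0x02 = b3682b2f
  after D1: wrote 2B at 0x09 = b368
  after D2: wrote 7B at 0x0c = 180dbf395449b3
  after D3: wrote 7B at 0x17 = ae08d9b3687218
  after D4: wrote 3B at 0x18 = 687218
  after D5: wrote 7B at 0x19 = 0dbf395449b36b
query mem[0x0d]=0x0d, mem[0x17]=0xae, mem[0x09]=0xb3

MEM[0x0d,0x17,0x09] = 0d ae b3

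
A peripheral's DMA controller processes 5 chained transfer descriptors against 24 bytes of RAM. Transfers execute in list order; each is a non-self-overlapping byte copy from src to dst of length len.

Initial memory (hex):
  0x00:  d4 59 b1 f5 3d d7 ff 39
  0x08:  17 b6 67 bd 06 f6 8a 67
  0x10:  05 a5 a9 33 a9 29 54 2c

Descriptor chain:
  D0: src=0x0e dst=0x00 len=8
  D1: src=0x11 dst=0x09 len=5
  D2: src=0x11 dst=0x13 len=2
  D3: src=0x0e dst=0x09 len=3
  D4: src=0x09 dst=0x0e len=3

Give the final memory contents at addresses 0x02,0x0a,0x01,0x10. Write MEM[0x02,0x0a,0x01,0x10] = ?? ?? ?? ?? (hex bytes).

D0: mem[0x00..0x07] <- [8a 67 05 a5 a9 33 a9 29]
D1: mem[0x09..0x0d] <- [a5 a9 33 a9 29]
D2: mem[0x13..0x14] <- [a5 a9]
D3: mem[0x09..0x0b] <- [8a 67 05]
D4: mem[0x0e..0x10] <- [8a 67 05]
query mem[0x02]=0x05, mem[0x0a]=0x67, mem[0x01]=0x67, mem[0x10]=0x05

MEM[0x02,0x0a,0x01,0x10] = 05 67 67 05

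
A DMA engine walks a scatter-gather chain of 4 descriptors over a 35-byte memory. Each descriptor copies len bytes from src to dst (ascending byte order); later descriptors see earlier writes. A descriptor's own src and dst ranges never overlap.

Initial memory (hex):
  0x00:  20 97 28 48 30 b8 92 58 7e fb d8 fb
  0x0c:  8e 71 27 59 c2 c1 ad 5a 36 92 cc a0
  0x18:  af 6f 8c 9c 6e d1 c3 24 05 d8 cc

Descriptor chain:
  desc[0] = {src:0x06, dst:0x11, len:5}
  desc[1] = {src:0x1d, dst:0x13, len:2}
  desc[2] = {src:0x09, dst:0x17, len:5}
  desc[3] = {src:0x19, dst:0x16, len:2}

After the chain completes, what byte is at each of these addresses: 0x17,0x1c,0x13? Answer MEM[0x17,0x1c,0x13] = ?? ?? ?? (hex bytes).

MEM[0x17,0x1c,0x13] = 8e 6e d1

  after D0: wrote 5B at 0x11 = 92587efbd8
  after D1: wrote 2B at 0x13 = d1c3
  after D2: wrote 5B at 0x17 = fbd8fb8e71
  after D3: wrote 2B at 0x16 = fb8e
query mem[0x17]=0x8e, mem[0x1c]=0x6e, mem[0x13]=0xd1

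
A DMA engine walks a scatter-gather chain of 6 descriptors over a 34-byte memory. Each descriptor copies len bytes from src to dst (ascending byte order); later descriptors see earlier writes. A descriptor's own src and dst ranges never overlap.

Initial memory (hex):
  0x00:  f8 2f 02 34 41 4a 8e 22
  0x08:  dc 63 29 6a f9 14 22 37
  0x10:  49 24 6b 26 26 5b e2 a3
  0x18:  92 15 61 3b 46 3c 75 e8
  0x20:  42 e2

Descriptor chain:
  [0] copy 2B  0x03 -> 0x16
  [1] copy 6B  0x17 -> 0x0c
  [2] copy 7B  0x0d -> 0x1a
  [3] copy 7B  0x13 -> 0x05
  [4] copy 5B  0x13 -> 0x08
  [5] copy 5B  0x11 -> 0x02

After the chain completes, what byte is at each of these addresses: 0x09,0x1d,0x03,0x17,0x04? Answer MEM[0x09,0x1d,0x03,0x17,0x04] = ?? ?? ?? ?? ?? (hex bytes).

[0] 0x03->0x16 len=2 : 34 41
[1] 0x17->0x0c len=6 : 41 92 15 61 3b 46
[2] 0x0d->0x1a len=7 : 92 15 61 3b 46 6b 26
[3] 0x13->0x05 len=7 : 26 26 5b 34 41 92 15
[4] 0x13->0x08 len=5 : 26 26 5b 34 41
[5] 0x11->0x02 len=5 : 46 6b 26 26 5b
query mem[0x09]=0x26, mem[0x1d]=0x3b, mem[0x03]=0x6b, mem[0x17]=0x41, mem[0x04]=0x26

MEM[0x09,0x1d,0x03,0x17,0x04] = 26 3b 6b 41 26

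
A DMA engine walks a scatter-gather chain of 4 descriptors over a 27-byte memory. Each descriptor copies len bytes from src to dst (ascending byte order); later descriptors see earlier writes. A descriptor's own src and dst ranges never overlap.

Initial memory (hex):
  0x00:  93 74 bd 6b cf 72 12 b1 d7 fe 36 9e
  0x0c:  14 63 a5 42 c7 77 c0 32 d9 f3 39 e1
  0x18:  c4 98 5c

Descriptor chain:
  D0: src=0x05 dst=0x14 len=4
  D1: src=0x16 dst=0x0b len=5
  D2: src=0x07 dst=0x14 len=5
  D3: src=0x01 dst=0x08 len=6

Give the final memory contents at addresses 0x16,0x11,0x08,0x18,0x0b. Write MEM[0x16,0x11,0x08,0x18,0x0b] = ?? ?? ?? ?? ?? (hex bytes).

  after D0: wrote 4B at 0x14 = 7212b1d7
  after D1: wrote 5B at 0x0b = b1d7c4985c
  after D2: wrote 5B at 0x14 = b1d7fe36b1
  after D3: wrote 6B at 0x08 = 74bd6bcf7212
query mem[0x16]=0xfe, mem[0x11]=0x77, mem[0x08]=0x74, mem[0x18]=0xb1, mem[0x0b]=0xcf

MEM[0x16,0x11,0x08,0x18,0x0b] = fe 77 74 b1 cf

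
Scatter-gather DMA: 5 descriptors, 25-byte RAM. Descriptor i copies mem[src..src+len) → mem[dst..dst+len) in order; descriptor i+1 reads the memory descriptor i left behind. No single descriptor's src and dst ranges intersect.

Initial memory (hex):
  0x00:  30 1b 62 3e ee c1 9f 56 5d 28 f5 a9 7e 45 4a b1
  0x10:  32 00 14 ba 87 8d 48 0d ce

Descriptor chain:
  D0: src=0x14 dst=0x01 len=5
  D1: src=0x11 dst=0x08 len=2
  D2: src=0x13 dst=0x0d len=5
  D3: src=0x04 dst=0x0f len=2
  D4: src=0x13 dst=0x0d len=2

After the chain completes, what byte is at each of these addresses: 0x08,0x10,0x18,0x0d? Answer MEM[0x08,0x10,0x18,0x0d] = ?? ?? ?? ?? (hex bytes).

MEM[0x08,0x10,0x18,0x0d] = 00 ce ce ba

D0: mem[0x01..0x05] <- [87 8d 48 0d ce]
D1: mem[0x08..0x09] <- [00 14]
D2: mem[0x0d..0x11] <- [ba 87 8d 48 0d]
D3: mem[0x0f..0x10] <- [0d ce]
D4: mem[0x0d..0x0e] <- [ba 87]
query mem[0x08]=0x00, mem[0x10]=0xce, mem[0x18]=0xce, mem[0x0d]=0xba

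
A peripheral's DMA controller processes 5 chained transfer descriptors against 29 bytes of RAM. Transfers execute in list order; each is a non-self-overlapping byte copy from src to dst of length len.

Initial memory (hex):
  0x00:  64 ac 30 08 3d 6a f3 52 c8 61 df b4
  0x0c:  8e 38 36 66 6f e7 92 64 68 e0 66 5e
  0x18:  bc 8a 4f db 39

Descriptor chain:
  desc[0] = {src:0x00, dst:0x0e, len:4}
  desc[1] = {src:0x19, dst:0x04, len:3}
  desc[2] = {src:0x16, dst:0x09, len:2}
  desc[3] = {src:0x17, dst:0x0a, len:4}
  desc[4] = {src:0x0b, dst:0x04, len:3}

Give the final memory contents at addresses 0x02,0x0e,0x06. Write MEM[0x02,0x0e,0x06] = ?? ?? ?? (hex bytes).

[0] 0x00->0x0e len=4 : 64 ac 30 08
[1] 0x19->0x04 len=3 : 8a 4f db
[2] 0x16->0x09 len=2 : 66 5e
[3] 0x17->0x0a len=4 : 5e bc 8a 4f
[4] 0x0b->0x04 len=3 : bc 8a 4f
query mem[0x02]=0x30, mem[0x0e]=0x64, mem[0x06]=0x4f

MEM[0x02,0x0e,0x06] = 30 64 4f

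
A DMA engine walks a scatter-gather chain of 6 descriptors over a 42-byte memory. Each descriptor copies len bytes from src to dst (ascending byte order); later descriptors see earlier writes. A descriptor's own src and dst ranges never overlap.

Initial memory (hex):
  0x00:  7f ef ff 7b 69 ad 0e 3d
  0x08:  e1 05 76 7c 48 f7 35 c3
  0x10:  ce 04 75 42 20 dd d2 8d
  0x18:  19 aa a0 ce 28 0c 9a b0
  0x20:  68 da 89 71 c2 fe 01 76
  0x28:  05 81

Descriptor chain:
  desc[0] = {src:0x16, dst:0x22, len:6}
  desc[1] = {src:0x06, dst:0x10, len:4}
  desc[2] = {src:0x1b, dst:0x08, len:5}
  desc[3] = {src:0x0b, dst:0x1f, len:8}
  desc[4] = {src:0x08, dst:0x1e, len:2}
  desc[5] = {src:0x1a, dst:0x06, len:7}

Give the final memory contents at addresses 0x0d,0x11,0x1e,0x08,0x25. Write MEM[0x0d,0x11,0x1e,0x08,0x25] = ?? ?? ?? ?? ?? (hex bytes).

  after D0: wrote 6B at 0x22 = d28d19aaa0ce
  after D1: wrote 4B at 0x10 = 0e3de105
  after D2: wrote 5B at 0x08 = ce280c9ab0
  after D3: wrote 8B at 0x1f = 9ab0f735c30e3de1
  after D4: wrote 2B at 0x1e = ce28
  after D5: wrote 7B at 0x06 = a0ce280cce28b0
query mem[0x0d]=0xf7, mem[0x11]=0x3d, mem[0x1e]=0xce, mem[0x08]=0x28, mem[0x25]=0x3d

MEM[0x0d,0x11,0x1e,0x08,0x25] = f7 3d ce 28 3d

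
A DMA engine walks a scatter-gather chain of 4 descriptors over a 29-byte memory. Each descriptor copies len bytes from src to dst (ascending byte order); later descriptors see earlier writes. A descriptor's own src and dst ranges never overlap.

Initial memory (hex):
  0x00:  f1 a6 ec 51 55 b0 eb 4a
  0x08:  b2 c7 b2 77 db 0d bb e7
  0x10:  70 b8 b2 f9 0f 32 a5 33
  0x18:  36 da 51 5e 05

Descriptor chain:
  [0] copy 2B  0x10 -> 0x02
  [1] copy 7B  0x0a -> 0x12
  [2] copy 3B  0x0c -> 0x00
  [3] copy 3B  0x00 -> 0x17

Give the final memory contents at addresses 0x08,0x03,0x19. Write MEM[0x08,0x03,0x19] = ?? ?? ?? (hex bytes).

MEM[0x08,0x03,0x19] = b2 b8 bb

[0] 0x10->0x02 len=2 : 70 b8
[1] 0x0a->0x12 len=7 : b2 77 db 0d bb e7 70
[2] 0x0c->0x00 len=3 : db 0d bb
[3] 0x00->0x17 len=3 : db 0d bb
query mem[0x08]=0xb2, mem[0x03]=0xb8, mem[0x19]=0xbb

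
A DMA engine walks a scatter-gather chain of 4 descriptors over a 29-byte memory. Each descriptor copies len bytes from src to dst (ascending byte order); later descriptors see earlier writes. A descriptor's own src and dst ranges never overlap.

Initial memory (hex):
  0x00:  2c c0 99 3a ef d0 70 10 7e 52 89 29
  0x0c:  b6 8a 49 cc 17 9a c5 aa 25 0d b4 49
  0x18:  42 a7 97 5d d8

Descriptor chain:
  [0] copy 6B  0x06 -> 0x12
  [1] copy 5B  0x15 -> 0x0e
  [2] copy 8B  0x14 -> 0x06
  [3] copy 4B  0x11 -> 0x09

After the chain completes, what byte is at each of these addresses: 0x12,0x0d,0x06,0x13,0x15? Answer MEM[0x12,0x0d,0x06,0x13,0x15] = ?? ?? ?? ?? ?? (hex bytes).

MEM[0x12,0x0d,0x06,0x13,0x15] = a7 5d 7e 10 52

#0 dst[0x12+6] := {0x70,0x10,0x7e,0x52,0x89,0x29}
#1 dst[0x0e+5] := {0x52,0x89,0x29,0x42,0xa7}
#2 dst[0x06+8] := {0x7e,0x52,0x89,0x29,0x42,0xa7,0x97,0x5d}
#3 dst[0x09+4] := {0x42,0xa7,0x10,0x7e}
query mem[0x12]=0xa7, mem[0x0d]=0x5d, mem[0x06]=0x7e, mem[0x13]=0x10, mem[0x15]=0x52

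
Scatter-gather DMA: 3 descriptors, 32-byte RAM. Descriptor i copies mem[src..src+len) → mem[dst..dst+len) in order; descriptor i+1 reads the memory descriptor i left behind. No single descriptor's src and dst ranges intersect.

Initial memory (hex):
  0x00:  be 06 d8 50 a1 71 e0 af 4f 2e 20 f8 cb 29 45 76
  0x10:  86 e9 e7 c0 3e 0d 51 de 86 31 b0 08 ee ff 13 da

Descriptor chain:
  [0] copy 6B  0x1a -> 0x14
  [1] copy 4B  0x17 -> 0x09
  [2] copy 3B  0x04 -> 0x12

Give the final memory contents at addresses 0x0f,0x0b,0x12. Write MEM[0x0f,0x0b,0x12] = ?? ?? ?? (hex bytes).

MEM[0x0f,0x0b,0x12] = 76 da a1

  after D0: wrote 6B at 0x14 = b008eeff13da
  after D1: wrote 4B at 0x09 = ff13dab0
  after D2: wrote 3B at 0x12 = a171e0
query mem[0x0f]=0x76, mem[0x0b]=0xda, mem[0x12]=0xa1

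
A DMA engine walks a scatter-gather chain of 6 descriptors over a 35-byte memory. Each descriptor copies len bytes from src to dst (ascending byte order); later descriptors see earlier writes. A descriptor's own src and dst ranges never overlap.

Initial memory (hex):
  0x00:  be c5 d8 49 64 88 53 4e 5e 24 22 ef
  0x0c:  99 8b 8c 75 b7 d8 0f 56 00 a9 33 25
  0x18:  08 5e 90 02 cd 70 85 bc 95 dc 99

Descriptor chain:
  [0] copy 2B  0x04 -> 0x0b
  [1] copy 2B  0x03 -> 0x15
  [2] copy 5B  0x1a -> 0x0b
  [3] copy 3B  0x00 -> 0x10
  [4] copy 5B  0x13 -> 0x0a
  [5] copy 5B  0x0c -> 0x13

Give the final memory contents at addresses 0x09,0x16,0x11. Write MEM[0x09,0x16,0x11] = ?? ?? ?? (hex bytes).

#0 dst[0x0b+2] := {0x64,0x88}
#1 dst[0x15+2] := {0x49,0x64}
#2 dst[0x0b+5] := {0x90,0x02,0xcd,0x70,0x85}
#3 dst[0x10+3] := {0xbe,0xc5,0xd8}
#4 dst[0x0a+5] := {0x56,0x00,0x49,0x64,0x25}
#5 dst[0x13+5] := {0x49,0x64,0x25,0x85,0xbe}
query mem[0x09]=0x24, mem[0x16]=0x85, mem[0x11]=0xc5

MEM[0x09,0x16,0x11] = 24 85 c5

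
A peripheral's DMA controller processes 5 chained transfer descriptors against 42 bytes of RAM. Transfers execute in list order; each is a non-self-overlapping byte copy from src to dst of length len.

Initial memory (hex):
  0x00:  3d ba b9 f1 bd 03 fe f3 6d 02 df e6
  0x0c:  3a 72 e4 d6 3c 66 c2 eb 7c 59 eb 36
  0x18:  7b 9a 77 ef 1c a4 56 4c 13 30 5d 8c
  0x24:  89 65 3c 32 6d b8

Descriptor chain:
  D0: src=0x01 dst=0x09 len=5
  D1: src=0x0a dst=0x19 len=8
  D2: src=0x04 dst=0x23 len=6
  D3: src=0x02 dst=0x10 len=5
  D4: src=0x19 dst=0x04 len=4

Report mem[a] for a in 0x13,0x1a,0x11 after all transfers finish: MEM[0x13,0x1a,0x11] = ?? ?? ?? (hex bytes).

MEM[0x13,0x1a,0x11] = 03 f1 f1

  after D0: wrote 5B at 0x09 = bab9f1bd03
  after D1: wrote 8B at 0x19 = b9f1bd03e4d63c66
  after D2: wrote 6B at 0x23 = bd03fef36dba
  after D3: wrote 5B at 0x10 = b9f1bd03fe
  after D4: wrote 4B at 0x04 = b9f1bd03
query mem[0x13]=0x03, mem[0x1a]=0xf1, mem[0x11]=0xf1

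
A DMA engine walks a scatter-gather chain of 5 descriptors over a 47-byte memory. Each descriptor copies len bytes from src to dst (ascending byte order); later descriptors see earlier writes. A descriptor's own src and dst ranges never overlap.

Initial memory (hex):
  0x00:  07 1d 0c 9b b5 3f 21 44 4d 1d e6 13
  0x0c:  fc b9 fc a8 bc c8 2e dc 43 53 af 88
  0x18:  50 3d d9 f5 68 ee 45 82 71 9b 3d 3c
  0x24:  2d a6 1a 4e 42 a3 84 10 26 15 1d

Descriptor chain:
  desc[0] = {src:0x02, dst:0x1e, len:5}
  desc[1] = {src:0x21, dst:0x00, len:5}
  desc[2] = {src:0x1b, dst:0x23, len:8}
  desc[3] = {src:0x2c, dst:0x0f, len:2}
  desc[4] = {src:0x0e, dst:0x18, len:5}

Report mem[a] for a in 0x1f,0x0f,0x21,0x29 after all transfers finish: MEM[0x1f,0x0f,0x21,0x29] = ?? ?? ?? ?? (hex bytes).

MEM[0x1f,0x0f,0x21,0x29] = 9b 26 3f 3f

#0 dst[0x1e+5] := {0x0c,0x9b,0xb5,0x3f,0x21}
#1 dst[0x00+5] := {0x3f,0x21,0x3c,0x2d,0xa6}
#2 dst[0x23+8] := {0xf5,0x68,0xee,0x0c,0x9b,0xb5,0x3f,0x21}
#3 dst[0x0f+2] := {0x26,0x15}
#4 dst[0x18+5] := {0xfc,0x26,0x15,0xc8,0x2e}
query mem[0x1f]=0x9b, mem[0x0f]=0x26, mem[0x21]=0x3f, mem[0x29]=0x3f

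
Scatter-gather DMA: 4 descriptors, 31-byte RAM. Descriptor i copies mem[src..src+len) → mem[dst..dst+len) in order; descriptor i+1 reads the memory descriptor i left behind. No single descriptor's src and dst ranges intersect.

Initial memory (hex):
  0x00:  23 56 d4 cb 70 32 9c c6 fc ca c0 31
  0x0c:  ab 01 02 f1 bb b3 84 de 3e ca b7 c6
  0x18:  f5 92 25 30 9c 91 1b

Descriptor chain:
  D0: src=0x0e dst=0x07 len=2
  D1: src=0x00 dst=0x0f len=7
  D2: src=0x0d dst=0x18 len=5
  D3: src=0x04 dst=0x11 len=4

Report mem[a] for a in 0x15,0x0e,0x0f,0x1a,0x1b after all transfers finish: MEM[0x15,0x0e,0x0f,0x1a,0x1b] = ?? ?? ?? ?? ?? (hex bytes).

  after D0: wrote 2B at 0x07 = 02f1
  after D1: wrote 7B at 0x0f = 2356d4cb70329c
  after D2: wrote 5B at 0x18 = 01022356d4
  after D3: wrote 4B at 0x11 = 70329c02
query mem[0x15]=0x9c, mem[0x0e]=0x02, mem[0x0f]=0x23, mem[0x1a]=0x23, mem[0x1b]=0x56

MEM[0x15,0x0e,0x0f,0x1a,0x1b] = 9c 02 23 23 56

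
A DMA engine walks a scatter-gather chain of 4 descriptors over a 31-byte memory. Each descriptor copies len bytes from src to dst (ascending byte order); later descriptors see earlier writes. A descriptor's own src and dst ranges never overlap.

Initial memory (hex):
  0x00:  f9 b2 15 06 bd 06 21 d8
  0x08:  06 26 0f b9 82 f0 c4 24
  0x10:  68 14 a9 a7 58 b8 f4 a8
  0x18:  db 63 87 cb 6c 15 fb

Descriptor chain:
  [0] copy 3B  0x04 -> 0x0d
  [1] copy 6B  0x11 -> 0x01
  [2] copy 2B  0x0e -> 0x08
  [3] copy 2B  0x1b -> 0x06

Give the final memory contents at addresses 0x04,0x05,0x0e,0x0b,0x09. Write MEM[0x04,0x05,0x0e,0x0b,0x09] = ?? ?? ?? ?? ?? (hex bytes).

#0 dst[0x0d+3] := {0xbd,0x06,0x21}
#1 dst[0x01+6] := {0x14,0xa9,0xa7,0x58,0xb8,0xf4}
#2 dst[0x08+2] := {0x06,0x21}
#3 dst[0x06+2] := {0xcb,0x6c}
query mem[0x04]=0x58, mem[0x05]=0xb8, mem[0x0e]=0x06, mem[0x0b]=0xb9, mem[0x09]=0x21

MEM[0x04,0x05,0x0e,0x0b,0x09] = 58 b8 06 b9 21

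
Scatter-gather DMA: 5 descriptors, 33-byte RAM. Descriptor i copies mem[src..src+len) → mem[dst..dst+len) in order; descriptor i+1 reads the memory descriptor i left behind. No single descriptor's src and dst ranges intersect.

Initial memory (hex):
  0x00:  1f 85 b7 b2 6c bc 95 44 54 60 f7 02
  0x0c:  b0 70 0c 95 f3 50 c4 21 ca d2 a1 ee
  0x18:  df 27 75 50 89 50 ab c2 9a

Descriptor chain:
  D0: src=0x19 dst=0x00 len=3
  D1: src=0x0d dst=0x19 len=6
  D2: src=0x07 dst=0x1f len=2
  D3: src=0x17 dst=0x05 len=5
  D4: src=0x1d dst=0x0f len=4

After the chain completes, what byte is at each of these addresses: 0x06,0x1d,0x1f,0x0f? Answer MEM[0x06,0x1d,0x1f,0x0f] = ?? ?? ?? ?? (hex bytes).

MEM[0x06,0x1d,0x1f,0x0f] = df 50 44 50

#0 dst[0x00+3] := {0x27,0x75,0x50}
#1 dst[0x19+6] := {0x70,0x0c,0x95,0xf3,0x50,0xc4}
#2 dst[0x1f+2] := {0x44,0x54}
#3 dst[0x05+5] := {0xee,0xdf,0x70,0x0c,0x95}
#4 dst[0x0f+4] := {0x50,0xc4,0x44,0x54}
query mem[0x06]=0xdf, mem[0x1d]=0x50, mem[0x1f]=0x44, mem[0x0f]=0x50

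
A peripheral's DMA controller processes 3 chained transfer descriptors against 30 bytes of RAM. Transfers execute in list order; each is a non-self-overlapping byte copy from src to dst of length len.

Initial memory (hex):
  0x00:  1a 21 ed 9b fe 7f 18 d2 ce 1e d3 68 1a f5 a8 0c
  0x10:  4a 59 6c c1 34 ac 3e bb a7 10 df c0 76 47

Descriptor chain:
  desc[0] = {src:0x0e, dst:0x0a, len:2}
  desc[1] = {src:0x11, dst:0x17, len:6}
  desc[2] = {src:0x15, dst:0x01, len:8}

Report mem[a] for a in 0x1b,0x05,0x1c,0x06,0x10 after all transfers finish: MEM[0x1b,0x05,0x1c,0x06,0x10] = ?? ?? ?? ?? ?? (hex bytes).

MEM[0x1b,0x05,0x1c,0x06,0x10] = ac c1 3e 34 4a

#0 dst[0x0a+2] := {0xa8,0x0c}
#1 dst[0x17+6] := {0x59,0x6c,0xc1,0x34,0xac,0x3e}
#2 dst[0x01+8] := {0xac,0x3e,0x59,0x6c,0xc1,0x34,0xac,0x3e}
query mem[0x1b]=0xac, mem[0x05]=0xc1, mem[0x1c]=0x3e, mem[0x06]=0x34, mem[0x10]=0x4a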